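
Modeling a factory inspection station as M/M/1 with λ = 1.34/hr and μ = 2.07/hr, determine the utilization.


ρ = λ/μ = 1.34/2.07 = 0.6473

Final: 0.6473


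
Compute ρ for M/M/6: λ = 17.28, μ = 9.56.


ρ = λ/(cμ) = 17.28/(6·9.56) = 17.28/57.36 = 0.3013

Final: 0.3013


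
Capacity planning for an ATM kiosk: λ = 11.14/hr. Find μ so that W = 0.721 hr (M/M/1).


W = 1/(μ−λ) ⇒ μ − λ = 1/W = 1/0.721 = 1.3870
μ = λ + 1/W = 11.14 + 1.3870 = 12.5270 per hr

Final: 12.5270 /hr


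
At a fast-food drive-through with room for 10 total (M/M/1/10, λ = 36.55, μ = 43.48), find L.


ρ = 36.55/43.48 = 0.8406
L = ρ[1 − (K+1)ρ^K + Kρ^(K+1)] / [(1−ρ)(1−ρ^(K+1))]
Numerator: 0.8406·(1 − 11·0.176189 + 10·0.148107) = 0.456450
Denominator: (0.1594)·(0.851893) = 0.135778
L = 0.456450/0.135778 = 3.3617

Final: 3.3617


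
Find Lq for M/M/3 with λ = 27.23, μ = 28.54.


a = λ/μ = 0.9541; ρ = a/3 = 0.3180
P₀ = 0.381459
Lq = P₀·a^c·ρ / (c!·(1−ρ)²) = 0.381459·0.86852·0.3180/(6·0.46508)
= 0.03776

Final: 0.03776


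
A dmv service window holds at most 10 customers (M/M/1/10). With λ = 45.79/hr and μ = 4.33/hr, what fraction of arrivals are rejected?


ρ = λ/μ = 45.79/4.33 = 10.5751
P_K = (1−ρ)ρ^K/(1−ρ^(K+1)) = (-9.5751·17491516808.522453)/(1 − 184973800152.942963)
= -167482283344.420532/-184973800151.942963 = 0.905438

Final: 0.905438


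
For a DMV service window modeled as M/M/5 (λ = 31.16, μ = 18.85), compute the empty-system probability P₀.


a = λ/μ = 31.16/18.85 = 1.6531; ρ = a/c = 0.3306
Σ_{k=0}^{4} a^k/k! (terms k=0..4) = 1.00000 + 1.65305 + 1.36629 + 0.75285 + 0.31112 = 5.08331
Tail: a^5/(5!(1−ρ)) = 12.34328/(120·0.6694) = 0.15366
P₀ = 1/(5.08331 + 0.15366) = 1/5.23697 = 0.190950

Final: 0.190950


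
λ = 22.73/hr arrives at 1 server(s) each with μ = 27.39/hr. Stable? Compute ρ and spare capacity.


Total capacity cμ = 1·27.39 = 27.39/hr
ρ = λ/(cμ) = 22.73/27.39 = 0.8299
Stable ⇔ ρ < 1: YES
Spare capacity = cμ − λ = 27.39 − 22.73 = 4.66/hr

Final: ρ = 0.8299; stable; margin = 4.66/hr


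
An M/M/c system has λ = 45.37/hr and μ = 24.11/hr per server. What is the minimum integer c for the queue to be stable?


Stability requires cμ > λ ⇔ c > λ/μ.
λ/μ = 45.37/24.11 = 1.8818
Minimum integer c = ⌊1.8818⌋ + 1 = 2
Check: 2·24.11 = 48.22 > 45.37, while 1·24.11 = 24.11 ≤ 45.37

Final: 2 servers


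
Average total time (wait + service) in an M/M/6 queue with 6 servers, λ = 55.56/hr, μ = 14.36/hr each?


a = 3.8691; ρ = 0.6448; P₀ = 0.019347
Lq = P₀·a^c·ρ/(c!(1−ρ)²) = 0.46083
Wq = Lq/λ = 0.46083/55.56 = 0.008294 hr
W = Wq + 1/μ = 0.008294 + 0.06964 = 0.07793 hr

Final: 0.07793 hr


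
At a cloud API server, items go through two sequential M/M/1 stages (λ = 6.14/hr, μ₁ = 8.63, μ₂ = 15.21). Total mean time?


Each node sees arrival rate λ = 6.14/hr (tandem ⇒ throughput preserved).
W₁ = 1/(μ₁−λ) = 1/(8.63−6.14) = 0.40161 hr
W₂ = 1/(μ₂−λ) = 1/(15.21−6.14) = 0.11025 hr
W_total = W₁ + W₂ = 0.40161 + 0.11025 = 0.51186 hr

Final: 0.51186 hr


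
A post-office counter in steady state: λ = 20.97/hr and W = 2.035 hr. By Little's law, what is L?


L = λW = 20.97·2.035 = 42.6739

Final: 42.6739


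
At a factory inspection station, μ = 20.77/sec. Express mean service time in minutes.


Mean service time = 1/μ = 1/20.77 second = 0.04815 second
In minutes: 0.04815 × 0.0166667 = 0.0008024 min

Final: 0.0008024 min


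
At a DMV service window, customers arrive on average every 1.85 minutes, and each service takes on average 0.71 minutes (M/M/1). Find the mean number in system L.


λ = 60/1.85 = 32.4324 /hr
μ = 60/0.71 = 84.5070 /hr
ρ = λ/μ = 32.4324/84.5070 = 0.3838
L = ρ/(1−ρ) = 0.3838/0.6162 = 0.6228

Final: 0.6228


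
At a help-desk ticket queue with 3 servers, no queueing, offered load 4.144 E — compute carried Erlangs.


B(3,4.144) = 0.463469 (Erlang-B)
Carried load = a(1 − B) = 4.144·(1 − 0.463469) = 4.144·0.536531 = 2.2234 E

Final: 2.2234 Erlangs


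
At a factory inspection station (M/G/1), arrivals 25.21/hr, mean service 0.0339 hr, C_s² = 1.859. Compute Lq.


ρ = λ·E[S] = 25.21·0.0339 = 0.8546
Lq = ρ²(1+C_s²)/(2(1−ρ)) = 0.7304·(1+1.859)/(2·0.1454)
= 0.7304·2.8590/0.2908 = 7.18161

Final: 7.18161


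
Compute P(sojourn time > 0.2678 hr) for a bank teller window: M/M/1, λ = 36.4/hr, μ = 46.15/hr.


W ~ Exponential(μ−λ) for M/M/1.
μ − λ = 46.15 − 36.4 = 9.7500
P(W > t) = e^{−(μ−λ)t} = e^{−2.6110} = 0.073457

Final: 0.073457


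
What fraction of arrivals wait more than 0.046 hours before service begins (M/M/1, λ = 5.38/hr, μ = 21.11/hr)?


ρ = 5.38/21.11 = 0.2549
P(Wq > t) = ρ·e^{−(μ−λ)t} = 0.2549·e^{−0.7236}
= 0.2549·0.485013 = 0.123608

Final: 0.123608


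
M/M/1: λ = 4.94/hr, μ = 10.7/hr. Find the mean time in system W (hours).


W = 1/(μ−λ) = 1/(10.7 − 4.94) = 1/5.76 = 0.1736 hr

Final: 0.1736 hr


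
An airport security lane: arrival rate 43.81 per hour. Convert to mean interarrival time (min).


Mean interarrival time = 1/λ = 1/43.81 hour = 0.02283 hour
In minutes: 0.02283 × 60 = 1.3696 min

Final: 1.3696 min


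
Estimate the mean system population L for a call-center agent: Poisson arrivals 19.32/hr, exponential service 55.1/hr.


ρ = λ/μ = 19.32/55.1 = 0.3506
L = ρ/(1−ρ) = 0.3506/(1 − 0.3506) = 0.3506/0.6494 = 0.5400

Final: 0.5400


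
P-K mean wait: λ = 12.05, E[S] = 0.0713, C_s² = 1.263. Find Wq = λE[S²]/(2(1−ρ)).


ρ = λ·E[S] = 12.05·0.0713 = 0.8592
E[S²] = E[S]²(1+C_s²) = 0.0713²·(1+1.263) = 0.011504
Wq = λ·E[S²]/(2(1−ρ)) = 12.05·0.011504/(2·0.1408) = 0.49216 hr

Final: 0.49216 hr


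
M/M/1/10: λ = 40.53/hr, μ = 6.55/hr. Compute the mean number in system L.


ρ = 40.53/6.55 = 6.1878
L = ρ[1 − (K+1)ρ^K + Kρ^(K+1)] / [(1−ρ)(1−ρ^(K+1))]
Numerator: 6.1878·(1 − 11·82291132.182301 + 10·509199936.999793) = 25907004434.459705
Denominator: (-5.1878)·(-509199935.999793) = 2641620431.339385
L = 25907004434.459705/2641620431.339385 = 9.8072

Final: 9.8072


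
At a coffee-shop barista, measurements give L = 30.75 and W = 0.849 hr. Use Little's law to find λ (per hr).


λ = L/W = 30.75/0.849 = 36.2191 /hr

Final: 36.2191 /hr


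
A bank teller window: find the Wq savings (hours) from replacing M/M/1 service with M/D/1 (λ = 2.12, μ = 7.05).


ρ = 2.12/7.05 = 0.3007
Wq(M/M/1) = ρ/(μ−λ) = 0.3007/4.93 = 0.06100 hr
Wq(M/D/1) = ρ/(2(μ−λ)) = 0.03050 hr
Savings = 0.06100 − 0.03050 = 0.03050 hr

Final: 0.03050 hr


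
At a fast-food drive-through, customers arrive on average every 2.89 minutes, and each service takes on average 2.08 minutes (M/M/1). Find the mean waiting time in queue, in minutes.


λ = 60/2.89 = 20.7612 /hr
μ = 60/2.08 = 28.8462 /hr
ρ = λ/μ = 20.7612/28.8462 = 0.7197
Wq = ρ/(μ−λ) = 0.7197/(28.8462−20.7612) = 0.08902 hr
In minutes: 0.08902·60 = 5.341 min

Final: 5.341 min


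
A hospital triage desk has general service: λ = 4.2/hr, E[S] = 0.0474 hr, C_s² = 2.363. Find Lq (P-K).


ρ = λ·E[S] = 4.2·0.0474 = 0.1991
Lq = ρ²(1+C_s²)/(2(1−ρ)) = 0.03963·(1+2.363)/(2·0.8009)
= 0.03963·3.3630/1.6018 = 0.08321

Final: 0.08321


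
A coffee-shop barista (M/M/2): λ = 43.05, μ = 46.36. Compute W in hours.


a = 0.9286; ρ = 0.4643; P₀ = 0.365839
Lq = P₀·a^c·ρ/(c!(1−ρ)²) = 0.25520
Wq = Lq/λ = 0.25520/43.05 = 0.005928 hr
W = Wq + 1/μ = 0.005928 + 0.02157 = 0.02750 hr

Final: 0.02750 hr


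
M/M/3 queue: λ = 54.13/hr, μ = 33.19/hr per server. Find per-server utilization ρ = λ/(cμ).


ρ = λ/(cμ) = 54.13/(3·33.19) = 54.13/99.57 = 0.5436

Final: 0.5436


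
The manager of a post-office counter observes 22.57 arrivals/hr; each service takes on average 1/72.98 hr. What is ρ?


ρ = λ/μ = 22.57/72.98 = 0.3093

Final: 0.3093


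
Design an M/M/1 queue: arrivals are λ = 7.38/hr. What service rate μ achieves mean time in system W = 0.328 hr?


W = 1/(μ−λ) ⇒ μ − λ = 1/W = 1/0.328 = 3.0488
μ = λ + 1/W = 7.38 + 3.0488 = 10.4288 per hr

Final: 10.4288 /hr


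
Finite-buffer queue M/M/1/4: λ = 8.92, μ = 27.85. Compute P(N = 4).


ρ = λ/μ = 8.92/27.85 = 0.3203
P_K = (1−ρ)ρ^K/(1−ρ^(K+1)) = (0.6797·0.010523)/(1 − 0.003371)
= 0.007153/0.996629 = 0.007177

Final: 0.007177


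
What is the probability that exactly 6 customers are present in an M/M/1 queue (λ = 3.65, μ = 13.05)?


ρ = 3.65/13.05 = 0.2797
P_n = (1−ρ)·ρ^n = (1 − 0.2797)·0.2797^6 = 0.7203·0.0004787 = 0.0003448

Final: 0.0003448


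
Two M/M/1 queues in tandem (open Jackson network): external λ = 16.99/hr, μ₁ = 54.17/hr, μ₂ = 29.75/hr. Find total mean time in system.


Each node sees arrival rate λ = 16.99/hr (tandem ⇒ throughput preserved).
W₁ = 1/(μ₁−λ) = 1/(54.17−16.99) = 0.02690 hr
W₂ = 1/(μ₂−λ) = 1/(29.75−16.99) = 0.07837 hr
W_total = W₁ + W₂ = 0.02690 + 0.07837 = 0.10527 hr

Final: 0.10527 hr


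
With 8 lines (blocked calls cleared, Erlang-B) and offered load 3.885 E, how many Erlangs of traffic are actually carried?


B(8,3.885) = 0.026935 (Erlang-B)
Carried load = a(1 − B) = 3.885·(1 − 0.026935) = 3.885·0.973065 = 3.7804 E

Final: 3.7804 Erlangs


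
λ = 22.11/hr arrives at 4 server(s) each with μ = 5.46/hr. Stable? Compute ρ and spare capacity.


Total capacity cμ = 4·5.46 = 21.84/hr
ρ = λ/(cμ) = 22.11/21.84 = 1.0124
Stable ⇔ ρ < 1: NO
Spare capacity = cμ − λ = 21.84 − 22.11 = -0.27/hr

Final: ρ = 1.0124; unstable; margin = -0.27/hr


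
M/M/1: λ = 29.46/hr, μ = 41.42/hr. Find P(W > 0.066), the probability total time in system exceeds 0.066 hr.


W ~ Exponential(μ−λ) for M/M/1.
μ − λ = 41.42 − 29.46 = 11.9600
P(W > t) = e^{−(μ−λ)t} = e^{−0.7894} = 0.454135

Final: 0.454135


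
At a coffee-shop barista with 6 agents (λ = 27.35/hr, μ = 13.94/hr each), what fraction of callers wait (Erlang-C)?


a = λ/μ = 1.9620; ρ = a/6 = 0.3270
P₀ = 0.140395 (from M/M/c formula)
C(c,a) = [a^c/(c!(1−ρ))]·P₀ = [57.03840/(720·0.6730)]·0.140395
= 0.11771·0.140395 = 0.016526

Final: 0.016526


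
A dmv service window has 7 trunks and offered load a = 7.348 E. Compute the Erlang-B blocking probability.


B(c,a) = (a^c/c!) / Σ_{k=0}^{c} a^k/k!
a^7/7! = 229.484574
Σ terms (k=0..7): 1.00000 + 7.34800 + 26.99655 + 66.12355 + 121.46897 + 178.51080 + 218.61622 + 229.48457 = 849.548673
B = 229.484574/849.548673 = 0.270125

Final: 0.270125


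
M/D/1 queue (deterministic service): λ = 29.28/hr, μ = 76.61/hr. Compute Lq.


ρ = 29.28/76.61 = 0.3822
M/D/1: Lq = ρ²/(2(1−ρ)) = 0.1461/(2·0.6178) = 0.11822

Final: 0.11822


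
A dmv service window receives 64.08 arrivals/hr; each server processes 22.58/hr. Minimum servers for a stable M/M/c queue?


Stability requires cμ > λ ⇔ c > λ/μ.
λ/μ = 64.08/22.58 = 2.8379
Minimum integer c = ⌊2.8379⌋ + 1 = 3
Check: 3·22.58 = 67.74 > 64.08, while 2·22.58 = 45.16 ≤ 64.08

Final: 3 servers


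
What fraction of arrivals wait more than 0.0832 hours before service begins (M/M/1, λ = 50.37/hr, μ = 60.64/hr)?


ρ = 50.37/60.64 = 0.8306
P(Wq > t) = ρ·e^{−(μ−λ)t} = 0.8306·e^{−0.8545}
= 0.8306·0.425511 = 0.353447

Final: 0.353447


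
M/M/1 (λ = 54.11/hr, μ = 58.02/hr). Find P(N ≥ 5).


ρ = 54.11/58.02 = 0.9326
P(N ≥ n) = ρ^n = 0.9326^5 = 0.705503

Final: 0.705503


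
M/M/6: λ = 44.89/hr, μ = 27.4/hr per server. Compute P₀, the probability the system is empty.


a = λ/μ = 44.89/27.4 = 1.6383; ρ = a/c = 0.2731
Σ_{k=0}^{5} a^k/k! (terms k=0..5) = 1.00000 + 1.63832 + 1.34205 + 0.73290 + 0.30018 + 0.09836 = 5.11181
Tail: a^6/(6!(1−ρ)) = 19.33723/(720·0.7269) = 0.03695
P₀ = 1/(5.11181 + 0.03695) = 1/5.14876 = 0.194222

Final: 0.194222


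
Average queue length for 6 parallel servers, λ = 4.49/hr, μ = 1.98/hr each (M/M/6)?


a = λ/μ = 2.2677; ρ = a/6 = 0.3779
P₀ = 0.103225
Lq = P₀·a^c·ρ / (c!·(1−ρ)²) = 0.103225·135.98372·0.3779/(720·0.38695)
= 0.01904

Final: 0.01904


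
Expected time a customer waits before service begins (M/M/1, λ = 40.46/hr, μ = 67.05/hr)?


ρ = 40.46/67.05 = 0.6034
Wq = ρ/(μ−λ) = 0.6034/(67.05 − 40.46) = 0.6034/26.59 = 0.02269 hr

Final: 0.02269 hr


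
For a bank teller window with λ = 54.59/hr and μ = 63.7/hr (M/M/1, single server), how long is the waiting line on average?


ρ = 54.59/63.7 = 0.8570
Lq = ρ²/(1−ρ) = 0.7344/0.1430 = 5.1353

Final: 5.1353


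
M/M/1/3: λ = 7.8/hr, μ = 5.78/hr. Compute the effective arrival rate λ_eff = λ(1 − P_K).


ρ = 1.3495; P_K = (1−ρ)ρ^3/(1−ρ^4) = 0.370775
λ_eff = λ(1 − P_K) = 7.8·(1 − 0.370775) = 7.8·0.629225 = 4.9080 /hr

Final: 4.9080 /hr


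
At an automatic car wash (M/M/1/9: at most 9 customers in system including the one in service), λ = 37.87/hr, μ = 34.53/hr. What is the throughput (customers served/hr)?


ρ = 1.0967; P_K = (1−ρ)ρ^9/(1−ρ^10) = 0.146312
λ_eff = λ(1 − P_K) = 37.87·(1 − 0.146312) = 37.87·0.853688 = 32.3292 /hr

Final: 32.3292 /hr


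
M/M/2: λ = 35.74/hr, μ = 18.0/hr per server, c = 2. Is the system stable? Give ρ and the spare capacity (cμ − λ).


Total capacity cμ = 2·18.0 = 36.00/hr
ρ = λ/(cμ) = 35.74/36.00 = 0.9928
Stable ⇔ ρ < 1: YES
Spare capacity = cμ − λ = 36.00 − 35.74 = 0.26/hr

Final: ρ = 0.9928; stable; margin = 0.26/hr


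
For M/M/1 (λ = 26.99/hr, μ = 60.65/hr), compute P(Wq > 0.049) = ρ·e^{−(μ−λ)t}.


ρ = 26.99/60.65 = 0.4450
P(Wq > t) = ρ·e^{−(μ−λ)t} = 0.4450·e^{−1.6493}
= 0.4450·0.192177 = 0.085521

Final: 0.085521


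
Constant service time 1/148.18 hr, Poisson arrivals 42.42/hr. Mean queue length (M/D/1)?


ρ = 42.42/148.18 = 0.2863
M/D/1: Lq = ρ²/(2(1−ρ)) = 0.08195/(2·0.7137) = 0.05741

Final: 0.05741


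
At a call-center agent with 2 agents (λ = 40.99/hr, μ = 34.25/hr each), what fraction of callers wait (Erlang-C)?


a = λ/μ = 1.1968; ρ = a/2 = 0.5984
P₀ = 0.251256 (from M/M/c formula)
C(c,a) = [a^c/(c!(1−ρ))]·P₀ = [1.43230/(2·0.4016)]·0.251256
= 1.78322·0.251256 = 0.448044

Final: 0.448044


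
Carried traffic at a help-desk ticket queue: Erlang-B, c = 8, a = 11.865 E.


B(8,11.865) = 0.417521 (Erlang-B)
Carried load = a(1 − B) = 11.865·(1 − 0.417521) = 11.865·0.582479 = 6.9111 E

Final: 6.9111 Erlangs


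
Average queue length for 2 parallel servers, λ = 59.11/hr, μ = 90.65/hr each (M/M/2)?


a = λ/μ = 0.6521; ρ = a/2 = 0.3260
P₀ = 0.508257
Lq = P₀·a^c·ρ / (c!·(1−ρ)²) = 0.508257·0.42519·0.3260/(2·0.45423)
= 0.07756

Final: 0.07756


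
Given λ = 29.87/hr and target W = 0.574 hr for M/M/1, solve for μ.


W = 1/(μ−λ) ⇒ μ − λ = 1/W = 1/0.574 = 1.7422
μ = λ + 1/W = 29.87 + 1.7422 = 31.6122 per hr

Final: 31.6122 /hr


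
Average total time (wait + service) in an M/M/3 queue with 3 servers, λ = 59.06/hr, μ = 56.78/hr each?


a = 1.0402; ρ = 0.3467; P₀ = 0.348648
Lq = P₀·a^c·ρ/(c!(1−ρ)²) = 0.05313
Wq = Lq/λ = 0.05313/59.06 = 0.0008995 hr
W = Wq + 1/μ = 0.0008995 + 0.01761 = 0.01851 hr

Final: 0.01851 hr


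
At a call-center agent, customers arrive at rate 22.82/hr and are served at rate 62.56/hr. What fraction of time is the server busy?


ρ = λ/μ = 22.82/62.56 = 0.3648

Final: 0.3648


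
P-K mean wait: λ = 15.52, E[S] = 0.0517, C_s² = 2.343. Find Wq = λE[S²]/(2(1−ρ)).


ρ = λ·E[S] = 15.52·0.0517 = 0.8024
E[S²] = E[S]²(1+C_s²) = 0.0517²·(1+2.343) = 0.008935
Wq = λ·E[S²]/(2(1−ρ)) = 15.52·0.008935/(2·0.1976) = 0.35088 hr

Final: 0.35088 hr


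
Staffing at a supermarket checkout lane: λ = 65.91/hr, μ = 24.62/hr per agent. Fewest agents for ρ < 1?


Stability requires cμ > λ ⇔ c > λ/μ.
λ/μ = 65.91/24.62 = 2.6771
Minimum integer c = ⌊2.6771⌋ + 1 = 3
Check: 3·24.62 = 73.86 > 65.91, while 2·24.62 = 49.24 ≤ 65.91

Final: 3 servers


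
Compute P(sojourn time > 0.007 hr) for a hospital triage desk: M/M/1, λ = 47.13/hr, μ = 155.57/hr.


W ~ Exponential(μ−λ) for M/M/1.
μ − λ = 155.57 − 47.13 = 108.4400
P(W > t) = e^{−(μ−λ)t} = e^{−0.7591} = 0.468097

Final: 0.468097


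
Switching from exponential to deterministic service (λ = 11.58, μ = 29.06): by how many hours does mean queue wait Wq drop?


ρ = 11.58/29.06 = 0.3985
Wq(M/M/1) = ρ/(μ−λ) = 0.3985/17.48 = 0.02280 hr
Wq(M/D/1) = ρ/(2(μ−λ)) = 0.01140 hr
Savings = 0.02280 − 0.01140 = 0.01140 hr

Final: 0.01140 hr


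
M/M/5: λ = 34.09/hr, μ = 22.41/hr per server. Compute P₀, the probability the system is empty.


a = λ/μ = 34.09/22.41 = 1.5212; ρ = a/c = 0.3042
Σ_{k=0}^{4} a^k/k! (terms k=0..4) = 1.00000 + 1.52120 + 1.15702 + 0.58668 + 0.22312 = 4.48801
Tail: a^5/(5!(1−ρ)) = 8.14565/(120·0.6958) = 0.09756
P₀ = 1/(4.48801 + 0.09756) = 1/4.58558 = 0.218075

Final: 0.218075


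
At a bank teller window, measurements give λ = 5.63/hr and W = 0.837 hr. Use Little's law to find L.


L = λW = 5.63·0.837 = 4.7123

Final: 4.7123


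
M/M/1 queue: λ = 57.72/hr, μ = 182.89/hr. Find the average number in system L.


ρ = λ/μ = 57.72/182.89 = 0.3156
L = ρ/(1−ρ) = 0.3156/(1 − 0.3156) = 0.3156/0.6844 = 0.4611

Final: 0.4611


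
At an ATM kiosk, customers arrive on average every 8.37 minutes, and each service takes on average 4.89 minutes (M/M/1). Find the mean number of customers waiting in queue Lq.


λ = 60/8.37 = 7.1685 /hr
μ = 60/4.89 = 12.2699 /hr
ρ = λ/μ = 7.1685/12.2699 = 0.5842
Lq = ρ²/(1−ρ) = 0.3413/0.4158 = 0.8209

Final: 0.8209


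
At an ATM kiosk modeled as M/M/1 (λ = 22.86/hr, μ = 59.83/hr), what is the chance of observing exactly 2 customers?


ρ = 22.86/59.83 = 0.3821
P_n = (1−ρ)·ρ^n = (1 − 0.3821)·0.3821^2 = 0.6179·0.145987 = 0.090208

Final: 0.090208


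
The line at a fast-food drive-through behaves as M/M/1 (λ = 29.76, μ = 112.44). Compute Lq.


ρ = 29.76/112.44 = 0.2647
Lq = ρ²/(1−ρ) = 0.07005/0.7353 = 0.09527

Final: 0.09527


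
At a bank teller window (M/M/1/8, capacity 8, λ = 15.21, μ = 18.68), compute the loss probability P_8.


ρ = λ/μ = 15.21/18.68 = 0.8142
P_K = (1−ρ)ρ^K/(1−ρ^(K+1)) = (0.1858·0.193205)/(1 − 0.157315)
= 0.035890/0.842685 = 0.042590

Final: 0.042590


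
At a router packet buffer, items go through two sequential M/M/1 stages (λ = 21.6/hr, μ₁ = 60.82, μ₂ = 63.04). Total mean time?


Each node sees arrival rate λ = 21.6/hr (tandem ⇒ throughput preserved).
W₁ = 1/(μ₁−λ) = 1/(60.82−21.6) = 0.02550 hr
W₂ = 1/(μ₂−λ) = 1/(63.04−21.6) = 0.02413 hr
W_total = W₁ + W₂ = 0.02550 + 0.02413 = 0.04963 hr

Final: 0.04963 hr


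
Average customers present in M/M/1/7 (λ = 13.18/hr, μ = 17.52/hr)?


ρ = 13.18/17.52 = 0.7523
L = ρ[1 − (K+1)ρ^K + Kρ^(K+1)] / [(1−ρ)(1−ρ^(K+1))]
Numerator: 0.7523·(1 − 8·0.136354 + 7·0.102577) = 0.471835
Denominator: (0.2477)·(0.897423) = 0.222307
L = 0.471835/0.222307 = 2.1225

Final: 2.1225


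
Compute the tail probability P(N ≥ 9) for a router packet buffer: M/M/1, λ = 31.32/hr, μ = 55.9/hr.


ρ = 31.32/55.9 = 0.5603
P(N ≥ n) = ρ^n = 0.5603^9 = 0.005441

Final: 0.005441


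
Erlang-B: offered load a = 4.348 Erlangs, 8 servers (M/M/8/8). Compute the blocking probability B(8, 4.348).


B(c,a) = (a^c/c!) / Σ_{k=0}^{c} a^k/k!
a^8/8! = 3.168077
Σ terms (k=0..8): 1.00000 + 4.34800 + 9.45255 + 13.69990 + 14.89179 + 12.94990 + 9.38436 + 5.82903 + 3.16808 = 74.723608
B = 3.168077/74.723608 = 0.042397

Final: 0.042397


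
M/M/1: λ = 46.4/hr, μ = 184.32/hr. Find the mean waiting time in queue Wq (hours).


ρ = 46.4/184.32 = 0.2517
Wq = ρ/(μ−λ) = 0.2517/(184.32 − 46.4) = 0.2517/137.92 = 0.001825 hr

Final: 0.001825 hr


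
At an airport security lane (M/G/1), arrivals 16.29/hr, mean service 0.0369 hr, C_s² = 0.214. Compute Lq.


ρ = λ·E[S] = 16.29·0.0369 = 0.6011
Lq = ρ²(1+C_s²)/(2(1−ρ)) = 0.3613·(1+0.214)/(2·0.3989)
= 0.3613·1.2140/0.7978 = 0.54982

Final: 0.54982


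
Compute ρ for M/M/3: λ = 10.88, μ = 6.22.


ρ = λ/(cμ) = 10.88/(3·6.22) = 10.88/18.66 = 0.5831

Final: 0.5831


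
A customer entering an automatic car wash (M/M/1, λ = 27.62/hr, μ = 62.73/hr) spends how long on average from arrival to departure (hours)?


W = 1/(μ−λ) = 1/(62.73 − 27.62) = 1/35.11 = 0.02848 hr

Final: 0.02848 hr


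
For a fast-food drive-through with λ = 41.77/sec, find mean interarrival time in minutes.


Mean interarrival time = 1/λ = 1/41.77 second = 0.02394 second
In minutes: 0.02394 × 0.0166667 = 0.0003990 min

Final: 0.0003990 min


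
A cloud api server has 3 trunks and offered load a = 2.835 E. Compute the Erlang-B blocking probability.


B(c,a) = (a^c/c!) / Σ_{k=0}^{c} a^k/k!
a^3/3! = 3.797589
Σ terms (k=0..3): 1.00000 + 2.83500 + 4.01861 + 3.79759 = 11.651201
B = 3.797589/11.651201 = 0.325940

Final: 0.325940


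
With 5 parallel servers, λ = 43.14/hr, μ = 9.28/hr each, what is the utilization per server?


ρ = λ/(cμ) = 43.14/(5·9.28) = 43.14/46.40 = 0.9297

Final: 0.9297


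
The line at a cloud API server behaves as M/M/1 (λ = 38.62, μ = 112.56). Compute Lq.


ρ = 38.62/112.56 = 0.3431
Lq = ρ²/(1−ρ) = 0.1177/0.6569 = 0.1792

Final: 0.1792


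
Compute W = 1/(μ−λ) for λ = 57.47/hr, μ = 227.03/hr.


W = 1/(μ−λ) = 1/(227.03 − 57.47) = 1/169.56 = 0.005898 hr

Final: 0.005898 hr


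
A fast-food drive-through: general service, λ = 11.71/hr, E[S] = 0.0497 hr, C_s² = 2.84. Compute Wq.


ρ = λ·E[S] = 11.71·0.0497 = 0.5820
E[S²] = E[S]²(1+C_s²) = 0.0497²·(1+2.84) = 0.009485
Wq = λ·E[S²]/(2(1−ρ)) = 11.71·0.009485/(2·0.4180) = 0.13286 hr

Final: 0.13286 hr


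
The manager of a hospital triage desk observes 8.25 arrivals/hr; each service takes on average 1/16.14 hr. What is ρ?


ρ = λ/μ = 8.25/16.14 = 0.5112

Final: 0.5112


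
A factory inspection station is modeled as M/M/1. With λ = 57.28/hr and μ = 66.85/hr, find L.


ρ = λ/μ = 57.28/66.85 = 0.8568
L = ρ/(1−ρ) = 0.8568/(1 − 0.8568) = 0.8568/0.1432 = 5.9854

Final: 5.9854


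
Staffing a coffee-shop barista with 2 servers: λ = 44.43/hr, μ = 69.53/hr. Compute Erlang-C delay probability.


a = λ/μ = 0.6390; ρ = a/2 = 0.3195
P₀ = 0.515723 (from M/M/c formula)
C(c,a) = [a^c/(c!(1−ρ))]·P₀ = [0.40833/(2·0.6805)]·0.515723
= 0.30002·0.515723 = 0.154728

Final: 0.154728


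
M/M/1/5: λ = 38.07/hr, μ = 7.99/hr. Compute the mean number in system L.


ρ = 38.07/7.99 = 4.7647
L = ρ[1 − (K+1)ρ^K + Kρ^(K+1)] / [(1−ρ)(1−ρ^(K+1))]
Numerator: 4.7647·(1 − 6·2455.729275 + 5·11700.827721) = 208554.811739
Denominator: (-3.7647)·(-11699.827721) = 44046.410245
L = 208554.811739/44046.410245 = 4.7349

Final: 4.7349


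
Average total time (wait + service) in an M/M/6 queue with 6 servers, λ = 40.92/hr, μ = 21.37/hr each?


a = 1.9148; ρ = 0.3191; P₀ = 0.147199
Lq = P₀·a^c·ρ/(c!(1−ρ)²) = 0.006938
Wq = Lq/λ = 0.006938/40.92 = 0.0001695 hr
W = Wq + 1/μ = 0.0001695 + 0.04679 = 0.04696 hr

Final: 0.04696 hr


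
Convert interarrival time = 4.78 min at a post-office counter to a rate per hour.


λ = 1/(interarrival time) in consistent units.
1 hour = 60 min, so λ = 60/4.78 = 12.5523 per hour

Final: 12.5523 /hr


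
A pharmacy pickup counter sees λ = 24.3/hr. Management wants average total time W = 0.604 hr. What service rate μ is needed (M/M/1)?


W = 1/(μ−λ) ⇒ μ − λ = 1/W = 1/0.604 = 1.6556
μ = λ + 1/W = 24.3 + 1.6556 = 25.9556 per hr

Final: 25.9556 /hr


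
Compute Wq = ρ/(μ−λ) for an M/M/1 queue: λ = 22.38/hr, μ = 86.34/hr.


ρ = 22.38/86.34 = 0.2592
Wq = ρ/(μ−λ) = 0.2592/(86.34 − 22.38) = 0.2592/63.96 = 0.004053 hr

Final: 0.004053 hr


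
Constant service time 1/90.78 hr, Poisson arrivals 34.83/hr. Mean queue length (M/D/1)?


ρ = 34.83/90.78 = 0.3837
M/D/1: Lq = ρ²/(2(1−ρ)) = 0.1472/(2·0.6163) = 0.11942

Final: 0.11942


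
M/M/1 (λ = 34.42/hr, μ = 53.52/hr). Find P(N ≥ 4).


ρ = 34.42/53.52 = 0.6431
P(N ≥ n) = ρ^n = 0.6431^4 = 0.171072

Final: 0.171072


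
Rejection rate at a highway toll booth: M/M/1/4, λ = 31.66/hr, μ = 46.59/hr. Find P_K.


ρ = λ/μ = 31.66/46.59 = 0.6795
P_K = (1−ρ)ρ^K/(1−ρ^(K+1)) = (0.3205·0.213242)/(1 − 0.144908)
= 0.068334/0.855092 = 0.079915

Final: 0.079915


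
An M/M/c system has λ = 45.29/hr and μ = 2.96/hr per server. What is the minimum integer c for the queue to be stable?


Stability requires cμ > λ ⇔ c > λ/μ.
λ/μ = 45.29/2.96 = 15.3007
Minimum integer c = ⌊15.3007⌋ + 1 = 16
Check: 16·2.96 = 47.36 > 45.29, while 15·2.96 = 44.40 ≤ 45.29

Final: 16 servers


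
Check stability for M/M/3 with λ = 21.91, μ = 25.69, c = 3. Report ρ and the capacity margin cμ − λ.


Total capacity cμ = 3·25.69 = 77.07/hr
ρ = λ/(cμ) = 21.91/77.07 = 0.2843
Stable ⇔ ρ < 1: YES
Spare capacity = cμ − λ = 77.07 − 21.91 = 55.16/hr

Final: ρ = 0.2843; stable; margin = 55.16/hr


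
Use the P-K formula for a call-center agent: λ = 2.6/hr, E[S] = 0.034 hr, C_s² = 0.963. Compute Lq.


ρ = λ·E[S] = 2.6·0.034 = 0.08840
Lq = ρ²(1+C_s²)/(2(1−ρ)) = 0.007815·(1+0.963)/(2·0.9116)
= 0.007815·1.9630/1.8232 = 0.008414

Final: 0.008414


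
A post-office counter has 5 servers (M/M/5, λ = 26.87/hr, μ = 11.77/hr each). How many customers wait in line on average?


a = λ/μ = 2.2829; ρ = a/5 = 0.4566
P₀ = 0.100457
Lq = P₀·a^c·ρ / (c!·(1−ρ)²) = 0.100457·62.00918·0.4566/(120·0.29530)
= 0.08026

Final: 0.08026


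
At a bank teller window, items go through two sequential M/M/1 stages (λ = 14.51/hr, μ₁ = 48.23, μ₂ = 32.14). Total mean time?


Each node sees arrival rate λ = 14.51/hr (tandem ⇒ throughput preserved).
W₁ = 1/(μ₁−λ) = 1/(48.23−14.51) = 0.02966 hr
W₂ = 1/(μ₂−λ) = 1/(32.14−14.51) = 0.05672 hr
W_total = W₁ + W₂ = 0.02966 + 0.05672 = 0.08638 hr

Final: 0.08638 hr


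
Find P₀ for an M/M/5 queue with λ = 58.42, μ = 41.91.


a = λ/μ = 58.42/41.91 = 1.3939; ρ = a/c = 0.2788
Σ_{k=0}^{4} a^k/k! (terms k=0..4) = 1.00000 + 1.39394 + 0.97153 + 0.45142 + 0.15731 = 3.97421
Tail: a^5/(5!(1−ρ)) = 5.26283/(120·0.7212) = 0.06081
P₀ = 1/(3.97421 + 0.06081) = 1/4.03502 = 0.247831

Final: 0.247831


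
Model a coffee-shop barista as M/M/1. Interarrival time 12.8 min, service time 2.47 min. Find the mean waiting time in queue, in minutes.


λ = 60/12.8 = 4.6875 /hr
μ = 60/2.47 = 24.2915 /hr
ρ = λ/μ = 4.6875/24.2915 = 0.1930
Wq = ρ/(μ−λ) = 0.1930/(24.2915−4.6875) = 0.009843 hr
In minutes: 0.009843·60 = 0.5906 min

Final: 0.5906 min


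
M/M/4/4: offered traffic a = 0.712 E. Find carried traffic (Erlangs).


B(4,0.712) = 0.005258 (Erlang-B)
Carried load = a(1 − B) = 0.712·(1 − 0.005258) = 0.712·0.994742 = 0.7083 E

Final: 0.7083 Erlangs


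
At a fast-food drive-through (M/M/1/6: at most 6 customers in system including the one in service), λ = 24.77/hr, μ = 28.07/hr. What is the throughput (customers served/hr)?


ρ = 0.8824; P_K = (1−ρ)ρ^6/(1−ρ^7) = 0.095160
λ_eff = λ(1 − P_K) = 24.77·(1 − 0.095160) = 24.77·0.904840 = 22.4129 /hr

Final: 22.4129 /hr


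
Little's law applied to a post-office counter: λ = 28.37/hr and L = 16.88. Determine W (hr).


W = L/λ = 16.88/28.37 = 0.5950 hr

Final: 0.5950 hr


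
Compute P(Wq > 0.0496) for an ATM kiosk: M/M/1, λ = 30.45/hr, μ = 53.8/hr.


ρ = 30.45/53.8 = 0.5660
P(Wq > t) = ρ·e^{−(μ−λ)t} = 0.5660·e^{−1.1582}
= 0.5660·0.314064 = 0.177755

Final: 0.177755


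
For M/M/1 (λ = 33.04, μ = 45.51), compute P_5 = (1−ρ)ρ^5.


ρ = 33.04/45.51 = 0.7260
P_n = (1−ρ)·ρ^n = (1 − 0.7260)·0.7260^5 = 0.2740·0.201681 = 0.055262

Final: 0.055262


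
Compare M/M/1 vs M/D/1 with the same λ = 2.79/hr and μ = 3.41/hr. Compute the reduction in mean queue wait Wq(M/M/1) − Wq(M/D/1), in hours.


ρ = 2.79/3.41 = 0.8182
Wq(M/M/1) = ρ/(μ−λ) = 0.8182/0.6200 = 1.31965 hr
Wq(M/D/1) = ρ/(2(μ−λ)) = 0.65982 hr
Savings = 1.31965 − 0.65982 = 0.65982 hr

Final: 0.65982 hr


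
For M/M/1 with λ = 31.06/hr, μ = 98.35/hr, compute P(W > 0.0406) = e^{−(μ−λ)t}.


W ~ Exponential(μ−λ) for M/M/1.
μ − λ = 98.35 − 31.06 = 67.2900
P(W > t) = e^{−(μ−λ)t} = e^{−2.7320} = 0.065091

Final: 0.065091


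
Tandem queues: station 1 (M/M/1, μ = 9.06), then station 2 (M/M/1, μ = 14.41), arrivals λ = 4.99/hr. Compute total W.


Each node sees arrival rate λ = 4.99/hr (tandem ⇒ throughput preserved).
W₁ = 1/(μ₁−λ) = 1/(9.06−4.99) = 0.24570 hr
W₂ = 1/(μ₂−λ) = 1/(14.41−4.99) = 0.10616 hr
W_total = W₁ + W₂ = 0.24570 + 0.10616 = 0.35186 hr

Final: 0.35186 hr


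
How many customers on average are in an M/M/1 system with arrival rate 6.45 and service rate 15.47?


ρ = λ/μ = 6.45/15.47 = 0.4169
L = ρ/(1−ρ) = 0.4169/(1 − 0.4169) = 0.4169/0.5831 = 0.7151

Final: 0.7151


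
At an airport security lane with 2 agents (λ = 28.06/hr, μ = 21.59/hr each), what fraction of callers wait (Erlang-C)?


a = λ/μ = 1.2997; ρ = a/2 = 0.6498
P₀ = 0.212240 (from M/M/c formula)
C(c,a) = [a^c/(c!(1−ρ))]·P₀ = [1.68916/(2·0.3502)]·0.212240
= 2.41196·0.212240 = 0.511916

Final: 0.511916


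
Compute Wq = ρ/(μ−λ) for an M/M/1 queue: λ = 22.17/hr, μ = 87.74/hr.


ρ = 22.17/87.74 = 0.2527
Wq = ρ/(μ−λ) = 0.2527/(87.74 − 22.17) = 0.2527/65.57 = 0.003854 hr

Final: 0.003854 hr


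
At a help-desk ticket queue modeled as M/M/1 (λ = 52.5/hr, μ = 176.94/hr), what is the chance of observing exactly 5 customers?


ρ = 52.5/176.94 = 0.2967
P_n = (1−ρ)·ρ^n = (1 − 0.2967)·0.2967^5 = 0.7033·0.002300 = 0.001617

Final: 0.001617


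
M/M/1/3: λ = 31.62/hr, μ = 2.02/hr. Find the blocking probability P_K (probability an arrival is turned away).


ρ = λ/μ = 31.62/2.02 = 15.6535
P_K = (1−ρ)ρ^K/(1−ρ^(K+1)) = (-14.6535·3835.583913)/(1 − 60040.179864)
= -56204.595951/-60039.179864 = 0.936132

Final: 0.936132


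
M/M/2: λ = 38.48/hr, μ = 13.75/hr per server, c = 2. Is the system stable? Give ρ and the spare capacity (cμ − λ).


Total capacity cμ = 2·13.75 = 27.50/hr
ρ = λ/(cμ) = 38.48/27.50 = 1.3993
Stable ⇔ ρ < 1: NO
Spare capacity = cμ − λ = 27.50 − 38.48 = -10.98/hr

Final: ρ = 1.3993; unstable; margin = -10.98/hr


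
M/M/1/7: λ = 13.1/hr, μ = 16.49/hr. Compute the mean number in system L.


ρ = 13.1/16.49 = 0.7944
L = ρ[1 − (K+1)ρ^K + Kρ^(K+1)] / [(1−ρ)(1−ρ^(K+1))]
Numerator: 0.7944·(1 − 8·0.199689 + 7·0.158637) = 0.407496
Denominator: (0.2056)·(0.841363) = 0.172967
L = 0.407496/0.172967 = 2.3559

Final: 2.3559


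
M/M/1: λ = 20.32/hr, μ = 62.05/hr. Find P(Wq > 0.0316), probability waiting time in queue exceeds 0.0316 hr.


ρ = 20.32/62.05 = 0.3275
P(Wq > t) = ρ·e^{−(μ−λ)t} = 0.3275·e^{−1.3187}
= 0.3275·0.267491 = 0.087597

Final: 0.087597


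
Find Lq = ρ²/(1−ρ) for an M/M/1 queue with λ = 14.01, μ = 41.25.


ρ = 14.01/41.25 = 0.3396
Lq = ρ²/(1−ρ) = 0.1154/0.6604 = 0.1747

Final: 0.1747


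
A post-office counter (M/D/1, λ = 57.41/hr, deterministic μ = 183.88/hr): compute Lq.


ρ = 57.41/183.88 = 0.3122
M/D/1: Lq = ρ²/(2(1−ρ)) = 0.09748/(2·0.6878) = 0.07086

Final: 0.07086


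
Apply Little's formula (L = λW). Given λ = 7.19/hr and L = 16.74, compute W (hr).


W = L/λ = 16.74/7.19 = 2.3282 hr

Final: 2.3282 hr


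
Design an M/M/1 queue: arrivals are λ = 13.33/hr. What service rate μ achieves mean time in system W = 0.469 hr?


W = 1/(μ−λ) ⇒ μ − λ = 1/W = 1/0.469 = 2.1322
μ = λ + 1/W = 13.33 + 2.1322 = 15.4622 per hr

Final: 15.4622 /hr


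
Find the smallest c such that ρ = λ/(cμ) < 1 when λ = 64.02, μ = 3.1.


Stability requires cμ > λ ⇔ c > λ/μ.
λ/μ = 64.02/3.1 = 20.6516
Minimum integer c = ⌊20.6516⌋ + 1 = 21
Check: 21·3.1 = 65.10 > 64.02, while 20·3.1 = 62.00 ≤ 64.02

Final: 21 servers


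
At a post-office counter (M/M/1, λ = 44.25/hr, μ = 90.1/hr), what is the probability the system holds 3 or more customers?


ρ = 44.25/90.1 = 0.4911
P(N ≥ n) = ρ^n = 0.4911^3 = 0.118458

Final: 0.118458


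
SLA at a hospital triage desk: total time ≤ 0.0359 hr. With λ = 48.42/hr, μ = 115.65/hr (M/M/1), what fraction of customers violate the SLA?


W ~ Exponential(μ−λ) for M/M/1.
μ − λ = 115.65 − 48.42 = 67.2300
P(W > t) = e^{−(μ−λ)t} = e^{−2.4136} = 0.089496

Final: 0.089496


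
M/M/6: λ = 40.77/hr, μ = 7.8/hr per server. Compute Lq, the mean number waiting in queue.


a = λ/μ = 5.2269; ρ = a/6 = 0.8712
P₀ = 0.003057
Lq = P₀·a^c·ρ / (c!·(1−ρ)²) = 0.003057·20392.79026·0.8712/(720·0.01660)
= 4.54343

Final: 4.54343


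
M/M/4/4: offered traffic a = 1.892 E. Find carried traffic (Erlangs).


B(4,1.892) = 0.084154 (Erlang-B)
Carried load = a(1 − B) = 1.892·(1 − 0.084154) = 1.892·0.915846 = 1.7328 E

Final: 1.7328 Erlangs


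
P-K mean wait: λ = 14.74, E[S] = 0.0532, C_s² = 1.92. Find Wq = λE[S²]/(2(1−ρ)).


ρ = λ·E[S] = 14.74·0.0532 = 0.7842
E[S²] = E[S]²(1+C_s²) = 0.0532²·(1+1.92) = 0.008264
Wq = λ·E[S²]/(2(1−ρ)) = 14.74·0.008264/(2·0.2158) = 0.28220 hr

Final: 0.28220 hr


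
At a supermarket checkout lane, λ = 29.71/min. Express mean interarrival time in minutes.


Mean interarrival time = 1/λ = 1/29.71 minute = 0.03366 minute
In minutes: 0.03366 × 1 = 0.03366 min

Final: 0.03366 min


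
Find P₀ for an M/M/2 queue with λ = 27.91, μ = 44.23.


a = λ/μ = 27.91/44.23 = 0.6310; ρ = a/c = 0.3155
Σ_{k=0}^{1} a^k/k! (terms k=0..1) = 1.00000 + 0.63102 = 1.63102
Tail: a^2/(2!(1−ρ)) = 0.39819/(2·0.6845) = 0.29086
P₀ = 1/(1.63102 + 0.29086) = 1/1.92188 = 0.520323

Final: 0.520323


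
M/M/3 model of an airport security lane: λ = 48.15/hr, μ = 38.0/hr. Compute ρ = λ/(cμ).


ρ = λ/(cμ) = 48.15/(3·38.0) = 48.15/114.00 = 0.4224

Final: 0.4224


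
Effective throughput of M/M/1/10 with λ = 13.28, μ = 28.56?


ρ = 0.4650; P_K = (1−ρ)ρ^10/(1−ρ^11) = 0.0002528
λ_eff = λ(1 − P_K) = 13.28·(1 − 0.0002528) = 13.28·0.999747 = 13.2766 /hr

Final: 13.2766 /hr


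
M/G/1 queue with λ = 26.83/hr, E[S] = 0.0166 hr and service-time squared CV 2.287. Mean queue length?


ρ = λ·E[S] = 26.83·0.0166 = 0.4454
Lq = ρ²(1+C_s²)/(2(1−ρ)) = 0.1984·(1+2.287)/(2·0.5546)
= 0.1984·3.2870/1.1092 = 0.58780

Final: 0.58780


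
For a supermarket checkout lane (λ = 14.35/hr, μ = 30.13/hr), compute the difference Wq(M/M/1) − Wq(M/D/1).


ρ = 14.35/30.13 = 0.4763
Wq(M/M/1) = ρ/(μ−λ) = 0.4763/15.78 = 0.03018 hr
Wq(M/D/1) = ρ/(2(μ−λ)) = 0.01509 hr
Savings = 0.03018 − 0.01509 = 0.01509 hr

Final: 0.01509 hr


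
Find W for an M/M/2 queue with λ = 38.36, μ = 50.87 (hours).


a = 0.7541; ρ = 0.3770; P₀ = 0.452391
Lq = P₀·a^c·ρ/(c!(1−ρ)²) = 0.12496
Wq = Lq/λ = 0.12496/38.36 = 0.003258 hr
W = Wq + 1/μ = 0.003258 + 0.01966 = 0.02292 hr

Final: 0.02292 hr


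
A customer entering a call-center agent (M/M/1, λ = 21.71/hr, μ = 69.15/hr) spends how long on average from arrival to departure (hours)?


W = 1/(μ−λ) = 1/(69.15 − 21.71) = 1/47.44 = 0.02108 hr

Final: 0.02108 hr


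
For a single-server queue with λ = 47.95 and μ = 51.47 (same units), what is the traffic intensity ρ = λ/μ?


ρ = λ/μ = 47.95/51.47 = 0.9316

Final: 0.9316


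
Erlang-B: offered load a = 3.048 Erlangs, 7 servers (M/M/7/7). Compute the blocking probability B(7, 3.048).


B(c,a) = (a^c/c!) / Σ_{k=0}^{c} a^k/k!
a^7/7! = 0.484925
Σ terms (k=0..7): 1.00000 + 3.04800 + 4.64515 + 4.71947 + 3.59624 + 2.19227 + 1.11367 + 0.48492 = 20.799730
B = 0.484925/20.799730 = 0.023314

Final: 0.023314


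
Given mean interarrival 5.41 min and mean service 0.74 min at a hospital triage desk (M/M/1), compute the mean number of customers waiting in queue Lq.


λ = 60/5.41 = 11.0906 /hr
μ = 60/0.74 = 81.0811 /hr
ρ = λ/μ = 11.0906/81.0811 = 0.1368
Lq = ρ²/(1−ρ) = 0.01871/0.8632 = 0.02167

Final: 0.02167


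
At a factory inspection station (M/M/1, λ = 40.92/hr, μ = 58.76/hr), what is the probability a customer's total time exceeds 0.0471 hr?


W ~ Exponential(μ−λ) for M/M/1.
μ − λ = 58.76 − 40.92 = 17.8400
P(W > t) = e^{−(μ−λ)t} = e^{−0.8403} = 0.431597

Final: 0.431597


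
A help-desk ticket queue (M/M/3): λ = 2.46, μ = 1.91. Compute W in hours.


a = 1.2880; ρ = 0.4293; P₀ = 0.267284
Lq = P₀·a^c·ρ/(c!(1−ρ)²) = 0.12546
Wq = Lq/λ = 0.12546/2.46 = 0.05100 hr
W = Wq + 1/μ = 0.05100 + 0.52356 = 0.57456 hr

Final: 0.57456 hr


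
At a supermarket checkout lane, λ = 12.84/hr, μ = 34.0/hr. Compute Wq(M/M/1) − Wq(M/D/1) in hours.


ρ = 12.84/34.0 = 0.3776
Wq(M/M/1) = ρ/(μ−λ) = 0.3776/21.16 = 0.01785 hr
Wq(M/D/1) = ρ/(2(μ−λ)) = 0.008924 hr
Savings = 0.01785 − 0.008924 = 0.008924 hr

Final: 0.008924 hr


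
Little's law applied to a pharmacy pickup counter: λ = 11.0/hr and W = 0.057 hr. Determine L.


L = λW = 11.0·0.057 = 0.6270

Final: 0.6270


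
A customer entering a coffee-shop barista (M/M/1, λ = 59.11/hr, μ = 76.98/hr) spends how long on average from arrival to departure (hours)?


W = 1/(μ−λ) = 1/(76.98 − 59.11) = 1/17.87 = 0.05596 hr

Final: 0.05596 hr


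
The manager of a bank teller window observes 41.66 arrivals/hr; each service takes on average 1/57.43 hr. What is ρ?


ρ = λ/μ = 41.66/57.43 = 0.7254

Final: 0.7254


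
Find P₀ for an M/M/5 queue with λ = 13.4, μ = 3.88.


a = λ/μ = 13.4/3.88 = 3.4536; ρ = a/c = 0.6907
Σ_{k=0}^{4} a^k/k! (terms k=0..4) = 1.00000 + 3.45361 + 5.96370 + 6.86543 + 5.92763 = 23.21038
Tail: a^5/(5!(1−ρ)) = 491.32104/(120·0.3093) = 13.23837
P₀ = 1/(23.21038 + 13.23837) = 1/36.44875 = 0.027436

Final: 0.027436


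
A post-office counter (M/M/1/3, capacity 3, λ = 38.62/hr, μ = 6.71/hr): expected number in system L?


ρ = 38.62/6.71 = 5.7556
L = ρ[1 − (K+1)ρ^K + Kρ^(K+1)] / [(1−ρ)(1−ρ^(K+1))]
Numerator: 5.7556·(1 − 4·190.664241 + 3·1097.384943) = 14564.504864
Denominator: (-4.7556)·(-1096.384943) = 5213.955818
L = 14564.504864/5213.955818 = 2.7934

Final: 2.7934


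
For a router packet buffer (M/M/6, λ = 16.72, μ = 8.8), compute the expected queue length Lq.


a = λ/μ = 1.9000; ρ = a/6 = 0.3167
P₀ = 0.149407
Lq = P₀·a^c·ρ / (c!·(1−ρ)²) = 0.149407·47.04588·0.3167/(720·0.46694)
= 0.006621

Final: 0.006621


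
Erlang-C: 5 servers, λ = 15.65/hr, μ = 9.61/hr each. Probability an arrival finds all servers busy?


a = λ/μ = 1.6285; ρ = a/5 = 0.3257
P₀ = 0.195734 (from M/M/c formula)
C(c,a) = [a^c/(c!(1−ρ))]·P₀ = [11.45394/(120·0.6743)]·0.195734
= 0.14155·0.195734 = 0.027707

Final: 0.027707


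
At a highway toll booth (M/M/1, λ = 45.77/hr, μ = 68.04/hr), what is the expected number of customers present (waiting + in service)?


ρ = λ/μ = 45.77/68.04 = 0.6727
L = ρ/(1−ρ) = 0.6727/(1 − 0.6727) = 0.6727/0.3273 = 2.0552

Final: 2.0552


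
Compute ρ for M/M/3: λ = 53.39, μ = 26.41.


ρ = λ/(cμ) = 53.39/(3·26.41) = 53.39/79.23 = 0.6739

Final: 0.6739
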